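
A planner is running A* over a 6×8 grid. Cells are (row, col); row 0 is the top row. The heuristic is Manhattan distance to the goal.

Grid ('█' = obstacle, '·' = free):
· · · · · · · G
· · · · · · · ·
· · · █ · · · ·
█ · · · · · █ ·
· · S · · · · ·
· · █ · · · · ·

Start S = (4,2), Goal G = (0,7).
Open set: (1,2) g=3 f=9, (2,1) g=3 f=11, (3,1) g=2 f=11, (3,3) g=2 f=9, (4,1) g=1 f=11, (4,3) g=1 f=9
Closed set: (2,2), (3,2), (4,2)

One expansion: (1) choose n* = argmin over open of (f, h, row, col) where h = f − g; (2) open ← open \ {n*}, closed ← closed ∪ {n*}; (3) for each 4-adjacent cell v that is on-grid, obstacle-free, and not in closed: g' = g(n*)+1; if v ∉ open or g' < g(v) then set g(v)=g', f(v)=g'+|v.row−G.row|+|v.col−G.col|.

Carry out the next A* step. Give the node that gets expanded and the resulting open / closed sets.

expanded=(1,2); open=[(0,2) g=4 f=9, (1,1) g=4 f=11, (1,3) g=4 f=9, (2,1) g=3 f=11, (3,1) g=2 f=11, (3,3) g=2 f=9, (4,1) g=1 f=11, (4,3) g=1 f=9]; closed=[(1,2), (2,2), (3,2), (4,2)]

step 1: expand (1,2) (f=9, h=6) → closed; open now [(0,2) g=4 f=9, (1,1) g=4 f=11, (1,3) g=4 f=9, (2,1) g=3 f=11, (3,1) g=2 f=11, (3,3) g=2 f=9, (4,1) g=1 f=11, (4,3) g=1 f=9]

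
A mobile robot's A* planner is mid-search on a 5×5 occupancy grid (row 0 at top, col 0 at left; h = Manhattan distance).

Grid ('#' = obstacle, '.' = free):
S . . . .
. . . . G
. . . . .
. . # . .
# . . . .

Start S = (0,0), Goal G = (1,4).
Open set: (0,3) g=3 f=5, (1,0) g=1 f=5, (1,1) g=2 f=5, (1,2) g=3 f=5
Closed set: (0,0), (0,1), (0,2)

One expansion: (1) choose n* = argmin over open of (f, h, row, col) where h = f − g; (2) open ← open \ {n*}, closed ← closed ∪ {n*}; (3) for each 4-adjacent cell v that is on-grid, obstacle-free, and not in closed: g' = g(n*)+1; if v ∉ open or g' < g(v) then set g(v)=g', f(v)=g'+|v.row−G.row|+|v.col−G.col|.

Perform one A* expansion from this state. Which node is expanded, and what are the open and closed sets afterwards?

step 1: expand (0,3) (f=5, h=2) → closed; open now [(0,4) g=4 f=5, (1,0) g=1 f=5, (1,1) g=2 f=5, (1,2) g=3 f=5, (1,3) g=4 f=5]

expanded=(0,3); open=[(0,4) g=4 f=5, (1,0) g=1 f=5, (1,1) g=2 f=5, (1,2) g=3 f=5, (1,3) g=4 f=5]; closed=[(0,0), (0,1), (0,2), (0,3)]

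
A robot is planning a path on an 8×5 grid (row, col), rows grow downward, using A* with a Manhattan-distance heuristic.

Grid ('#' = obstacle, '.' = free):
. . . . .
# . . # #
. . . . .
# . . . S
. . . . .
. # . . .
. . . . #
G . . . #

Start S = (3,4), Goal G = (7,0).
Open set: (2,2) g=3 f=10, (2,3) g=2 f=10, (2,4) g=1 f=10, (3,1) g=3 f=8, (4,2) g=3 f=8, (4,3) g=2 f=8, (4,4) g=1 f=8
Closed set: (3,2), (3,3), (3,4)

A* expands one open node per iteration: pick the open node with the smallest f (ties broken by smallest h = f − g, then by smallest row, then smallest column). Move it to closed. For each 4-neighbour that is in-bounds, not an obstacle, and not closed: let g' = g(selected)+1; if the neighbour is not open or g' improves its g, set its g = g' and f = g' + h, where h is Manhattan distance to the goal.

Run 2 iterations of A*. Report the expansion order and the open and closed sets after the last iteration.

order=[(3,1) → (4,1)]; open=[(2,1) g=4 f=10, (2,2) g=3 f=10, (2,3) g=2 f=10, (2,4) g=1 f=10, (4,0) g=5 f=8, (4,2) g=3 f=8, (4,3) g=2 f=8, (4,4) g=1 f=8]; closed=[(3,1), (3,2), (3,3), (3,4), (4,1)]

step 1: expand (3,1) (f=8, h=5) → closed; open now [(2,1) g=4 f=10, (2,2) g=3 f=10, (2,3) g=2 f=10, (2,4) g=1 f=10, (4,1) g=4 f=8, (4,2) g=3 f=8, (4,3) g=2 f=8, (4,4) g=1 f=8]
step 2: expand (4,1) (f=8, h=4) → closed; open now [(2,1) g=4 f=10, (2,2) g=3 f=10, (2,3) g=2 f=10, (2,4) g=1 f=10, (4,0) g=5 f=8, (4,2) g=3 f=8, (4,3) g=2 f=8, (4,4) g=1 f=8]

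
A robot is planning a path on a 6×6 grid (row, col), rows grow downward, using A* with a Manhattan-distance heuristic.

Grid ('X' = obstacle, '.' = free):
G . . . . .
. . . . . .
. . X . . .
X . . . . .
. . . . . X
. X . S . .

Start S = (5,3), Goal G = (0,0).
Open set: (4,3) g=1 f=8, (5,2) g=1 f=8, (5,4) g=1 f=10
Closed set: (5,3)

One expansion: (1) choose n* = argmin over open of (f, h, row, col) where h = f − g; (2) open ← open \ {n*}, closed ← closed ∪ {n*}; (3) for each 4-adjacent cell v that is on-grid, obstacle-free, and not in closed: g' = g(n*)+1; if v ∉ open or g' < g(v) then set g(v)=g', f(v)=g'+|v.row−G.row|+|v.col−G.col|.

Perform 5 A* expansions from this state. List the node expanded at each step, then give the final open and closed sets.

order=[(4,3) → (3,3) → (2,3) → (1,3) → (0,3)]; open=[(0,2) g=6 f=8, (0,4) g=6 f=10, (1,2) g=5 f=8, (1,4) g=5 f=10, (2,4) g=4 f=10, (3,2) g=3 f=8, (3,4) g=3 f=10, (4,2) g=2 f=8, (4,4) g=2 f=10, (5,2) g=1 f=8, (5,4) g=1 f=10]; closed=[(0,3), (1,3), (2,3), (3,3), (4,3), (5,3)]

step 1: expand (4,3) (f=8, h=7) → closed; open now [(3,3) g=2 f=8, (4,2) g=2 f=8, (4,4) g=2 f=10, (5,2) g=1 f=8, (5,4) g=1 f=10]
step 2: expand (3,3) (f=8, h=6) → closed; open now [(2,3) g=3 f=8, (3,2) g=3 f=8, (3,4) g=3 f=10, (4,2) g=2 f=8, (4,4) g=2 f=10, (5,2) g=1 f=8, (5,4) g=1 f=10]
step 3: expand (2,3) (f=8, h=5) → closed; open now [(1,3) g=4 f=8, (2,4) g=4 f=10, (3,2) g=3 f=8, (3,4) g=3 f=10, (4,2) g=2 f=8, (4,4) g=2 f=10, (5,2) g=1 f=8, (5,4) g=1 f=10]
step 4: expand (1,3) (f=8, h=4) → closed; open now [(0,3) g=5 f=8, (1,2) g=5 f=8, (1,4) g=5 f=10, (2,4) g=4 f=10, (3,2) g=3 f=8, (3,4) g=3 f=10, (4,2) g=2 f=8, (4,4) g=2 f=10, (5,2) g=1 f=8, (5,4) g=1 f=10]
step 5: expand (0,3) (f=8, h=3) → closed; open now [(0,2) g=6 f=8, (0,4) g=6 f=10, (1,2) g=5 f=8, (1,4) g=5 f=10, (2,4) g=4 f=10, (3,2) g=3 f=8, (3,4) g=3 f=10, (4,2) g=2 f=8, (4,4) g=2 f=10, (5,2) g=1 f=8, (5,4) g=1 f=10]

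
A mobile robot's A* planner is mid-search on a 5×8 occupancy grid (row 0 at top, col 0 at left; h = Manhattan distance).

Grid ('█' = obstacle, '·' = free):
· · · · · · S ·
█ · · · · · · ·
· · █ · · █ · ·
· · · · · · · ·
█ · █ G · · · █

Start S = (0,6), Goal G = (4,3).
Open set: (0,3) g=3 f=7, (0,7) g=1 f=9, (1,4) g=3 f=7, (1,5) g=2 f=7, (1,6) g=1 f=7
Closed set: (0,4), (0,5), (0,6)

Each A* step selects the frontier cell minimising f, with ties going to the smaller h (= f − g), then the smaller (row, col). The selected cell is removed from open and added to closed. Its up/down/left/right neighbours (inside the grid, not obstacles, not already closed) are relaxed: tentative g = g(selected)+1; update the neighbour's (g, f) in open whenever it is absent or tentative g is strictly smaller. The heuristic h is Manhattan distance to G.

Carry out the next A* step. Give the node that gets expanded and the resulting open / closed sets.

step 1: expand (0,3) (f=7, h=4) → closed; open now [(0,2) g=4 f=9, (0,7) g=1 f=9, (1,3) g=4 f=7, (1,4) g=3 f=7, (1,5) g=2 f=7, (1,6) g=1 f=7]

expanded=(0,3); open=[(0,2) g=4 f=9, (0,7) g=1 f=9, (1,3) g=4 f=7, (1,4) g=3 f=7, (1,5) g=2 f=7, (1,6) g=1 f=7]; closed=[(0,3), (0,4), (0,5), (0,6)]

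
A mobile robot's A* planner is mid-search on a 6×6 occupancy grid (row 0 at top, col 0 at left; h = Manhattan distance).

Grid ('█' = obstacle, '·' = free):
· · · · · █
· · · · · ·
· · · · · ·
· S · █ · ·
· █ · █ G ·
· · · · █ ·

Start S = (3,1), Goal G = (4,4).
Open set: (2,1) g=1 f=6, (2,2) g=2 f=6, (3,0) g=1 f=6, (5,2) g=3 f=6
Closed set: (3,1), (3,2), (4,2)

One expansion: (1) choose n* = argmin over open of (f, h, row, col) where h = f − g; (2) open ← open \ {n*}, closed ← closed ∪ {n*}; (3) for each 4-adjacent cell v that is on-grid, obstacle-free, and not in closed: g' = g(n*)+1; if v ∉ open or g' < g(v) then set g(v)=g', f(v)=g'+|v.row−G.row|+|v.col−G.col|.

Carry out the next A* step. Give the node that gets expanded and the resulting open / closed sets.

expanded=(5,2); open=[(2,1) g=1 f=6, (2,2) g=2 f=6, (3,0) g=1 f=6, (5,1) g=4 f=8, (5,3) g=4 f=6]; closed=[(3,1), (3,2), (4,2), (5,2)]

step 1: expand (5,2) (f=6, h=3) → closed; open now [(2,1) g=1 f=6, (2,2) g=2 f=6, (3,0) g=1 f=6, (5,1) g=4 f=8, (5,3) g=4 f=6]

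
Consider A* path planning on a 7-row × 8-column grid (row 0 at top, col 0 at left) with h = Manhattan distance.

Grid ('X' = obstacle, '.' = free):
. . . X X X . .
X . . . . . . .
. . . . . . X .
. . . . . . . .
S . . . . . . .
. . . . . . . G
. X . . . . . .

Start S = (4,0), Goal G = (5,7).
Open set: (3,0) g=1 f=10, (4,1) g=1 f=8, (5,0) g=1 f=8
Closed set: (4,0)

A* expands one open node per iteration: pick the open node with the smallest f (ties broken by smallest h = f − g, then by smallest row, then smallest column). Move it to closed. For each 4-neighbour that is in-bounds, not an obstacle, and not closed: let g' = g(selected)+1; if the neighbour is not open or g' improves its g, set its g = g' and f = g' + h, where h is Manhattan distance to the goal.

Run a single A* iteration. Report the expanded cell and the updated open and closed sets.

step 1: expand (4,1) (f=8, h=7) → closed; open now [(3,0) g=1 f=10, (3,1) g=2 f=10, (4,2) g=2 f=8, (5,0) g=1 f=8, (5,1) g=2 f=8]

expanded=(4,1); open=[(3,0) g=1 f=10, (3,1) g=2 f=10, (4,2) g=2 f=8, (5,0) g=1 f=8, (5,1) g=2 f=8]; closed=[(4,0), (4,1)]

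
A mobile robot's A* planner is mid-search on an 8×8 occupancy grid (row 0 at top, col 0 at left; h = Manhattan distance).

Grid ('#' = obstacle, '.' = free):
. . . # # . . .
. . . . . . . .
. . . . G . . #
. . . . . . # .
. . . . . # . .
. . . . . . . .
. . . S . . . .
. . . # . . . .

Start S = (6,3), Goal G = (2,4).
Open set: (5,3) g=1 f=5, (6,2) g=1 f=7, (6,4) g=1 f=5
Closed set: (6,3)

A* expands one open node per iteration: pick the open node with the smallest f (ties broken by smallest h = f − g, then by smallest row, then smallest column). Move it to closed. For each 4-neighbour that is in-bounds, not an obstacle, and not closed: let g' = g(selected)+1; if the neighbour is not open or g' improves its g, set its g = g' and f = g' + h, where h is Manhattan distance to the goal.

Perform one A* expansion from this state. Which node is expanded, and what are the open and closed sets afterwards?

expanded=(5,3); open=[(4,3) g=2 f=5, (5,2) g=2 f=7, (5,4) g=2 f=5, (6,2) g=1 f=7, (6,4) g=1 f=5]; closed=[(5,3), (6,3)]

step 1: expand (5,3) (f=5, h=4) → closed; open now [(4,3) g=2 f=5, (5,2) g=2 f=7, (5,4) g=2 f=5, (6,2) g=1 f=7, (6,4) g=1 f=5]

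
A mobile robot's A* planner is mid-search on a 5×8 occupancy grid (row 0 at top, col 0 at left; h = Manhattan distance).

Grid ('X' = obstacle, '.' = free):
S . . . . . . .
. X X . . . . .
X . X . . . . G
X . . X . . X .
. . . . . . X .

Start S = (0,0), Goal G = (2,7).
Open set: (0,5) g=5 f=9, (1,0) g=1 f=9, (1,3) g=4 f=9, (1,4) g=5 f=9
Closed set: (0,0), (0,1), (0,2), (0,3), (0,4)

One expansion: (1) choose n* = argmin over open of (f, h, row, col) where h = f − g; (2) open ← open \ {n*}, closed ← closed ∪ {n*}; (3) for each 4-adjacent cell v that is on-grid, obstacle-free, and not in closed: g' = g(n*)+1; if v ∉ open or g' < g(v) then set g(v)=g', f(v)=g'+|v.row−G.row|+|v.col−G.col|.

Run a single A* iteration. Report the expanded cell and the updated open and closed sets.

expanded=(0,5); open=[(0,6) g=6 f=9, (1,0) g=1 f=9, (1,3) g=4 f=9, (1,4) g=5 f=9, (1,5) g=6 f=9]; closed=[(0,0), (0,1), (0,2), (0,3), (0,4), (0,5)]

step 1: expand (0,5) (f=9, h=4) → closed; open now [(0,6) g=6 f=9, (1,0) g=1 f=9, (1,3) g=4 f=9, (1,4) g=5 f=9, (1,5) g=6 f=9]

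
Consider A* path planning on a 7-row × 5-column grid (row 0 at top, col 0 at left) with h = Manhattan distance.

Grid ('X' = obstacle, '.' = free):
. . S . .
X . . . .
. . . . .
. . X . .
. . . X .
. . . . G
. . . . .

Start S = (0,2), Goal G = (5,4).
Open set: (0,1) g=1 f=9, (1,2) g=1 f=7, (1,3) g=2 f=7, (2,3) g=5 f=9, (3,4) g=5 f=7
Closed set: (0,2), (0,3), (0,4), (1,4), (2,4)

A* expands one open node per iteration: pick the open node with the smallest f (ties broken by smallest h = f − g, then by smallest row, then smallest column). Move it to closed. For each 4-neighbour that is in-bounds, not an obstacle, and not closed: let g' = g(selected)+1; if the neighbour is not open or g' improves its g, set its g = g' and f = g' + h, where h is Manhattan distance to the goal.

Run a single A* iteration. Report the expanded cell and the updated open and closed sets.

step 1: expand (3,4) (f=7, h=2) → closed; open now [(0,1) g=1 f=9, (1,2) g=1 f=7, (1,3) g=2 f=7, (2,3) g=5 f=9, (3,3) g=6 f=9, (4,4) g=6 f=7]

expanded=(3,4); open=[(0,1) g=1 f=9, (1,2) g=1 f=7, (1,3) g=2 f=7, (2,3) g=5 f=9, (3,3) g=6 f=9, (4,4) g=6 f=7]; closed=[(0,2), (0,3), (0,4), (1,4), (2,4), (3,4)]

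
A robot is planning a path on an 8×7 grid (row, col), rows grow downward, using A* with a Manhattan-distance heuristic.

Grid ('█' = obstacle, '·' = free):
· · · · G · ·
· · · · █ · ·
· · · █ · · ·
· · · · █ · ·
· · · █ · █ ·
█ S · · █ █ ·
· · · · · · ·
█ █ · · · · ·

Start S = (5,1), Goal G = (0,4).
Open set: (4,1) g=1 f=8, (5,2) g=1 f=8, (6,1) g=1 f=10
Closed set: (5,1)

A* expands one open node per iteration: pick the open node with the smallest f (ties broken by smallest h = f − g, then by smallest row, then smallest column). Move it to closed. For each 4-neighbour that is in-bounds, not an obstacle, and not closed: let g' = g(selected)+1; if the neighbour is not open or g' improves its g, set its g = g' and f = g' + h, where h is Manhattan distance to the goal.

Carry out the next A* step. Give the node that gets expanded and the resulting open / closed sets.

step 1: expand (4,1) (f=8, h=7) → closed; open now [(3,1) g=2 f=8, (4,0) g=2 f=10, (4,2) g=2 f=8, (5,2) g=1 f=8, (6,1) g=1 f=10]

expanded=(4,1); open=[(3,1) g=2 f=8, (4,0) g=2 f=10, (4,2) g=2 f=8, (5,2) g=1 f=8, (6,1) g=1 f=10]; closed=[(4,1), (5,1)]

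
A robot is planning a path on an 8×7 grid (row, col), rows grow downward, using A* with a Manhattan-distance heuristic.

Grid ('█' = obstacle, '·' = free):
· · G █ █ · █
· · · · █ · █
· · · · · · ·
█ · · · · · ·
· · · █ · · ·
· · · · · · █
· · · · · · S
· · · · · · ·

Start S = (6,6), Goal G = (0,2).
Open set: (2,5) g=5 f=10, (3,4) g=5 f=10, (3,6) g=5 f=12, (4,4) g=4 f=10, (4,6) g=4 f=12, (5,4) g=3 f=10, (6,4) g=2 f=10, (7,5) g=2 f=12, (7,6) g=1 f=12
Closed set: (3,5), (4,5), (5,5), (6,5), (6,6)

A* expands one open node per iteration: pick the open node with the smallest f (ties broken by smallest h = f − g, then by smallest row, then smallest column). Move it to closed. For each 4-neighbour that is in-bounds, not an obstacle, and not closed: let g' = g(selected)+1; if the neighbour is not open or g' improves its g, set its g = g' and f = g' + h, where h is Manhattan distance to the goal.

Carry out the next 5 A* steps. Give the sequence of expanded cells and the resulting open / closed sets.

step 1: expand (2,5) (f=10, h=5) → closed; open now [(1,5) g=6 f=10, (2,4) g=6 f=10, (2,6) g=6 f=12, (3,4) g=5 f=10, (3,6) g=5 f=12, (4,4) g=4 f=10, (4,6) g=4 f=12, (5,4) g=3 f=10, (6,4) g=2 f=10, (7,5) g=2 f=12, (7,6) g=1 f=12]
step 2: expand (1,5) (f=10, h=4) → closed; open now [(0,5) g=7 f=10, (2,4) g=6 f=10, (2,6) g=6 f=12, (3,4) g=5 f=10, (3,6) g=5 f=12, (4,4) g=4 f=10, (4,6) g=4 f=12, (5,4) g=3 f=10, (6,4) g=2 f=10, (7,5) g=2 f=12, (7,6) g=1 f=12]
step 3: expand (0,5) (f=10, h=3) → closed; open now [(2,4) g=6 f=10, (2,6) g=6 f=12, (3,4) g=5 f=10, (3,6) g=5 f=12, (4,4) g=4 f=10, (4,6) g=4 f=12, (5,4) g=3 f=10, (6,4) g=2 f=10, (7,5) g=2 f=12, (7,6) g=1 f=12]
step 4: expand (2,4) (f=10, h=4) → closed; open now [(2,3) g=7 f=10, (2,6) g=6 f=12, (3,4) g=5 f=10, (3,6) g=5 f=12, (4,4) g=4 f=10, (4,6) g=4 f=12, (5,4) g=3 f=10, (6,4) g=2 f=10, (7,5) g=2 f=12, (7,6) g=1 f=12]
step 5: expand (2,3) (f=10, h=3) → closed; open now [(1,3) g=8 f=10, (2,2) g=8 f=10, (2,6) g=6 f=12, (3,3) g=8 f=12, (3,4) g=5 f=10, (3,6) g=5 f=12, (4,4) g=4 f=10, (4,6) g=4 f=12, (5,4) g=3 f=10, (6,4) g=2 f=10, (7,5) g=2 f=12, (7,6) g=1 f=12]

order=[(2,5) → (1,5) → (0,5) → (2,4) → (2,3)]; open=[(1,3) g=8 f=10, (2,2) g=8 f=10, (2,6) g=6 f=12, (3,3) g=8 f=12, (3,4) g=5 f=10, (3,6) g=5 f=12, (4,4) g=4 f=10, (4,6) g=4 f=12, (5,4) g=3 f=10, (6,4) g=2 f=10, (7,5) g=2 f=12, (7,6) g=1 f=12]; closed=[(0,5), (1,5), (2,3), (2,4), (2,5), (3,5), (4,5), (5,5), (6,5), (6,6)]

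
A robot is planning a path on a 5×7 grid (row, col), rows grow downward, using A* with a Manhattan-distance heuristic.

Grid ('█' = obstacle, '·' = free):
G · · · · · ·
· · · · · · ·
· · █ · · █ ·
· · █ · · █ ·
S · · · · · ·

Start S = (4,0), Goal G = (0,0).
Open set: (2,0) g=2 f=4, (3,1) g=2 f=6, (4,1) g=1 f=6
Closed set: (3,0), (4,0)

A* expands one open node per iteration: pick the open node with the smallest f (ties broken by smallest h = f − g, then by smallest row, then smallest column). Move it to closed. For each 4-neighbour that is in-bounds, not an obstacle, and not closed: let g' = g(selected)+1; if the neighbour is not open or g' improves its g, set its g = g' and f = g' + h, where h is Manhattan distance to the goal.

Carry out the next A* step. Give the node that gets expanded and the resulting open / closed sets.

step 1: expand (2,0) (f=4, h=2) → closed; open now [(1,0) g=3 f=4, (2,1) g=3 f=6, (3,1) g=2 f=6, (4,1) g=1 f=6]

expanded=(2,0); open=[(1,0) g=3 f=4, (2,1) g=3 f=6, (3,1) g=2 f=6, (4,1) g=1 f=6]; closed=[(2,0), (3,0), (4,0)]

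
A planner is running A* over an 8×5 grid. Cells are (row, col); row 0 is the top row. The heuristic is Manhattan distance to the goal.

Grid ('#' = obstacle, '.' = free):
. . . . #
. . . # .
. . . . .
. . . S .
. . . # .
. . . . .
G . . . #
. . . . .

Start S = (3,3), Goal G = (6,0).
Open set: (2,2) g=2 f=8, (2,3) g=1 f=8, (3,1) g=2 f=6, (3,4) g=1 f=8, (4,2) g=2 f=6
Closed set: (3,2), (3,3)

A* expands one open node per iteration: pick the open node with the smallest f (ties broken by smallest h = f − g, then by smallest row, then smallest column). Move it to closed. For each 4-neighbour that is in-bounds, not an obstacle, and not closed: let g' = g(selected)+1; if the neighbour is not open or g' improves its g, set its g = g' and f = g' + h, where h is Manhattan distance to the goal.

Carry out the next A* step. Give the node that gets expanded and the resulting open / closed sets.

step 1: expand (3,1) (f=6, h=4) → closed; open now [(2,1) g=3 f=8, (2,2) g=2 f=8, (2,3) g=1 f=8, (3,0) g=3 f=6, (3,4) g=1 f=8, (4,1) g=3 f=6, (4,2) g=2 f=6]

expanded=(3,1); open=[(2,1) g=3 f=8, (2,2) g=2 f=8, (2,3) g=1 f=8, (3,0) g=3 f=6, (3,4) g=1 f=8, (4,1) g=3 f=6, (4,2) g=2 f=6]; closed=[(3,1), (3,2), (3,3)]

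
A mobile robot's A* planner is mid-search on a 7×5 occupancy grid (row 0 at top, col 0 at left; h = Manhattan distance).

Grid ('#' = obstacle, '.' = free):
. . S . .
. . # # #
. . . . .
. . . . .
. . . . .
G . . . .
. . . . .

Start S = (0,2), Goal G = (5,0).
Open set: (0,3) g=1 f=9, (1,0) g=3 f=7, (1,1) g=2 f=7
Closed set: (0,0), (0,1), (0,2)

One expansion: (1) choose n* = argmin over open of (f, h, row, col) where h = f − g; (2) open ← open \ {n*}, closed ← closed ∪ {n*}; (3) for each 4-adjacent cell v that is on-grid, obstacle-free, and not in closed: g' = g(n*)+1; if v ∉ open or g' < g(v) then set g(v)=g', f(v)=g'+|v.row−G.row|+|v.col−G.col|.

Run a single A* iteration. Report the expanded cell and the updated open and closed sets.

expanded=(1,0); open=[(0,3) g=1 f=9, (1,1) g=2 f=7, (2,0) g=4 f=7]; closed=[(0,0), (0,1), (0,2), (1,0)]

step 1: expand (1,0) (f=7, h=4) → closed; open now [(0,3) g=1 f=9, (1,1) g=2 f=7, (2,0) g=4 f=7]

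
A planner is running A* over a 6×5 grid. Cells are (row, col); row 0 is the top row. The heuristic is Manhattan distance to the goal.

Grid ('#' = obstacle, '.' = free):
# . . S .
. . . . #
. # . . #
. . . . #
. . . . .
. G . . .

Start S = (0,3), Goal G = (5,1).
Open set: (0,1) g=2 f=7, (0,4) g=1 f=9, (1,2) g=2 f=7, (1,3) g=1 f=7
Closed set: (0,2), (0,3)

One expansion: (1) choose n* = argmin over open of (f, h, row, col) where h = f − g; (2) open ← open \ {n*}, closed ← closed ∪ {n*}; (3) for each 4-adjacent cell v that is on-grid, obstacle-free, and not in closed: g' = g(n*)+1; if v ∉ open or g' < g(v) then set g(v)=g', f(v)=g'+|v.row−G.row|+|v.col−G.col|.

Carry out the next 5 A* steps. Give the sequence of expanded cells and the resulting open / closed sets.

step 1: expand (0,1) (f=7, h=5) → closed; open now [(0,4) g=1 f=9, (1,1) g=3 f=7, (1,2) g=2 f=7, (1,3) g=1 f=7]
step 2: expand (1,1) (f=7, h=4) → closed; open now [(0,4) g=1 f=9, (1,0) g=4 f=9, (1,2) g=2 f=7, (1,3) g=1 f=7]
step 3: expand (1,2) (f=7, h=5) → closed; open now [(0,4) g=1 f=9, (1,0) g=4 f=9, (1,3) g=1 f=7, (2,2) g=3 f=7]
step 4: expand (2,2) (f=7, h=4) → closed; open now [(0,4) g=1 f=9, (1,0) g=4 f=9, (1,3) g=1 f=7, (2,3) g=4 f=9, (3,2) g=4 f=7]
step 5: expand (3,2) (f=7, h=3) → closed; open now [(0,4) g=1 f=9, (1,0) g=4 f=9, (1,3) g=1 f=7, (2,3) g=4 f=9, (3,1) g=5 f=7, (3,3) g=5 f=9, (4,2) g=5 f=7]

order=[(0,1) → (1,1) → (1,2) → (2,2) → (3,2)]; open=[(0,4) g=1 f=9, (1,0) g=4 f=9, (1,3) g=1 f=7, (2,3) g=4 f=9, (3,1) g=5 f=7, (3,3) g=5 f=9, (4,2) g=5 f=7]; closed=[(0,1), (0,2), (0,3), (1,1), (1,2), (2,2), (3,2)]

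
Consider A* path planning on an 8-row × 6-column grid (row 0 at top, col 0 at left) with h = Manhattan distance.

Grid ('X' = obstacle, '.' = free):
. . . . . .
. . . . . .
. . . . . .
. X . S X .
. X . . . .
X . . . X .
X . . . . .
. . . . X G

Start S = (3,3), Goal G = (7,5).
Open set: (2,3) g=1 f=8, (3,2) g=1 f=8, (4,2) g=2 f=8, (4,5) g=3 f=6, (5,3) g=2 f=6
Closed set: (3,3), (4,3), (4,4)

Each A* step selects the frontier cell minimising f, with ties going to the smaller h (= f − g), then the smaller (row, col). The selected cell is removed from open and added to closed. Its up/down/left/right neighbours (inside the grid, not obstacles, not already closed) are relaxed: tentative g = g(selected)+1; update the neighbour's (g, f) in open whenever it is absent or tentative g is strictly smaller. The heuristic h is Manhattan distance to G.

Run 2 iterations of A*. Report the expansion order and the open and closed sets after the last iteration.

order=[(4,5) → (5,5)]; open=[(2,3) g=1 f=8, (3,2) g=1 f=8, (3,5) g=4 f=8, (4,2) g=2 f=8, (5,3) g=2 f=6, (6,5) g=5 f=6]; closed=[(3,3), (4,3), (4,4), (4,5), (5,5)]

step 1: expand (4,5) (f=6, h=3) → closed; open now [(2,3) g=1 f=8, (3,2) g=1 f=8, (3,5) g=4 f=8, (4,2) g=2 f=8, (5,3) g=2 f=6, (5,5) g=4 f=6]
step 2: expand (5,5) (f=6, h=2) → closed; open now [(2,3) g=1 f=8, (3,2) g=1 f=8, (3,5) g=4 f=8, (4,2) g=2 f=8, (5,3) g=2 f=6, (6,5) g=5 f=6]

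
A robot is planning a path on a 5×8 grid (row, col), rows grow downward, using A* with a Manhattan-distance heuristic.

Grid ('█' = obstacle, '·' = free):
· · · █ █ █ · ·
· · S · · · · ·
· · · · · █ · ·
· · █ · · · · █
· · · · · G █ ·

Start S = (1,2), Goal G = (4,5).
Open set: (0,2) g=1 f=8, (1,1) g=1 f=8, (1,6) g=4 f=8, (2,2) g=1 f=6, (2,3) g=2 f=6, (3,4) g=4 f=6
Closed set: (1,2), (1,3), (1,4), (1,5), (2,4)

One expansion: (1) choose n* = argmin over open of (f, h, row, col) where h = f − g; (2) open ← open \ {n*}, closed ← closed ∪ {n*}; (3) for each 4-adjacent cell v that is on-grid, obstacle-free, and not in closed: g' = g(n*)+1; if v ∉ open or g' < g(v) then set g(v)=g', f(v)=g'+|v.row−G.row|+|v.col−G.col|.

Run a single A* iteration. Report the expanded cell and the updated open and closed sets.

expanded=(3,4); open=[(0,2) g=1 f=8, (1,1) g=1 f=8, (1,6) g=4 f=8, (2,2) g=1 f=6, (2,3) g=2 f=6, (3,3) g=5 f=8, (3,5) g=5 f=6, (4,4) g=5 f=6]; closed=[(1,2), (1,3), (1,4), (1,5), (2,4), (3,4)]

step 1: expand (3,4) (f=6, h=2) → closed; open now [(0,2) g=1 f=8, (1,1) g=1 f=8, (1,6) g=4 f=8, (2,2) g=1 f=6, (2,3) g=2 f=6, (3,3) g=5 f=8, (3,5) g=5 f=6, (4,4) g=5 f=6]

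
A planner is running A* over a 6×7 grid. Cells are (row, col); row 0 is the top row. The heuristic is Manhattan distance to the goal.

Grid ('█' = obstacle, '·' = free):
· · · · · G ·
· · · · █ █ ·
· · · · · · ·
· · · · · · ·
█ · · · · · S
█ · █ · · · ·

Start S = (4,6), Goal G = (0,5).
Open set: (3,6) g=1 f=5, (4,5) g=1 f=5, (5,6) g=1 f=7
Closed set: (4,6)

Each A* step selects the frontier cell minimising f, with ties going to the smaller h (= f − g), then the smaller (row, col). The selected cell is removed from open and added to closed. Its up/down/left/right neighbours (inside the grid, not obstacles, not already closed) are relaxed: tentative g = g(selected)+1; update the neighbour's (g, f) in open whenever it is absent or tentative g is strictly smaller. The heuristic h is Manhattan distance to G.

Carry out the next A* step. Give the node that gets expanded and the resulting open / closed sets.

step 1: expand (3,6) (f=5, h=4) → closed; open now [(2,6) g=2 f=5, (3,5) g=2 f=5, (4,5) g=1 f=5, (5,6) g=1 f=7]

expanded=(3,6); open=[(2,6) g=2 f=5, (3,5) g=2 f=5, (4,5) g=1 f=5, (5,6) g=1 f=7]; closed=[(3,6), (4,6)]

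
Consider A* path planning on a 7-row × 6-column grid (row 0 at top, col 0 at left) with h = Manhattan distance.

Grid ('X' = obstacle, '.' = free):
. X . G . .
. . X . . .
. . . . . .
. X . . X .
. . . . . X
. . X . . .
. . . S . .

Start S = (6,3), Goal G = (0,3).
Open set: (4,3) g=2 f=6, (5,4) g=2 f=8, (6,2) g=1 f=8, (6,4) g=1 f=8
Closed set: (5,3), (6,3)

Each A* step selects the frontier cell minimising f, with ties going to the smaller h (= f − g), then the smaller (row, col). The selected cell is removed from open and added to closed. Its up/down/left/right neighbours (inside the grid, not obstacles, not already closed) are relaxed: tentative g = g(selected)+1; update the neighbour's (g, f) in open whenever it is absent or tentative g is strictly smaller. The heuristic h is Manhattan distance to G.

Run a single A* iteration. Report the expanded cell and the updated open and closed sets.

expanded=(4,3); open=[(3,3) g=3 f=6, (4,2) g=3 f=8, (4,4) g=3 f=8, (5,4) g=2 f=8, (6,2) g=1 f=8, (6,4) g=1 f=8]; closed=[(4,3), (5,3), (6,3)]

step 1: expand (4,3) (f=6, h=4) → closed; open now [(3,3) g=3 f=6, (4,2) g=3 f=8, (4,4) g=3 f=8, (5,4) g=2 f=8, (6,2) g=1 f=8, (6,4) g=1 f=8]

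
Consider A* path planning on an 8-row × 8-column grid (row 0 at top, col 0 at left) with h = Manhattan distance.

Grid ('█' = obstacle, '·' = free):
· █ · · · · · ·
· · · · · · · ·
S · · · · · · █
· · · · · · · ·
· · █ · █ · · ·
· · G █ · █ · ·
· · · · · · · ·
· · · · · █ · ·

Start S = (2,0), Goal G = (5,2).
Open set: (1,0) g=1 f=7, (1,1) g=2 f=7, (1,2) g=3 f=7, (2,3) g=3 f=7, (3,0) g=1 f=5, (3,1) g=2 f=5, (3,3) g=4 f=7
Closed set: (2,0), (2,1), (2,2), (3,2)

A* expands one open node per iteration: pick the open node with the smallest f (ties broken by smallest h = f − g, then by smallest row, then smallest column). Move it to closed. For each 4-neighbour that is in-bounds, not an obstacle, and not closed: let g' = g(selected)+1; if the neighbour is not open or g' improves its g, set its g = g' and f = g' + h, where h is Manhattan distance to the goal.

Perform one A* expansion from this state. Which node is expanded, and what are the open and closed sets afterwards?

step 1: expand (3,1) (f=5, h=3) → closed; open now [(1,0) g=1 f=7, (1,1) g=2 f=7, (1,2) g=3 f=7, (2,3) g=3 f=7, (3,0) g=1 f=5, (3,3) g=4 f=7, (4,1) g=3 f=5]

expanded=(3,1); open=[(1,0) g=1 f=7, (1,1) g=2 f=7, (1,2) g=3 f=7, (2,3) g=3 f=7, (3,0) g=1 f=5, (3,3) g=4 f=7, (4,1) g=3 f=5]; closed=[(2,0), (2,1), (2,2), (3,1), (3,2)]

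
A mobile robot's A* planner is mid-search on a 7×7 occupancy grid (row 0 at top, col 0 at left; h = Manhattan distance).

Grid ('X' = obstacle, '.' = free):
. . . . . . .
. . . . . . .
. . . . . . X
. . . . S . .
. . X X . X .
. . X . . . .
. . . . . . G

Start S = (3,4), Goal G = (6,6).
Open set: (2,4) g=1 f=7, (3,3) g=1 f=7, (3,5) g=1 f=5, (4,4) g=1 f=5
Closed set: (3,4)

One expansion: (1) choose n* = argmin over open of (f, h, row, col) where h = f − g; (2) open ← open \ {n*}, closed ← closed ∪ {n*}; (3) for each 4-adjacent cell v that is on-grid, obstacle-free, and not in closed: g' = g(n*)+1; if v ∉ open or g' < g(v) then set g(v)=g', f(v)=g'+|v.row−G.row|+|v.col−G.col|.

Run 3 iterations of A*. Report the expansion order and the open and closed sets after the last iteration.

order=[(3,5) → (3,6) → (4,6)]; open=[(2,4) g=1 f=7, (2,5) g=2 f=7, (3,3) g=1 f=7, (4,4) g=1 f=5, (5,6) g=4 f=5]; closed=[(3,4), (3,5), (3,6), (4,6)]

step 1: expand (3,5) (f=5, h=4) → closed; open now [(2,4) g=1 f=7, (2,5) g=2 f=7, (3,3) g=1 f=7, (3,6) g=2 f=5, (4,4) g=1 f=5]
step 2: expand (3,6) (f=5, h=3) → closed; open now [(2,4) g=1 f=7, (2,5) g=2 f=7, (3,3) g=1 f=7, (4,4) g=1 f=5, (4,6) g=3 f=5]
step 3: expand (4,6) (f=5, h=2) → closed; open now [(2,4) g=1 f=7, (2,5) g=2 f=7, (3,3) g=1 f=7, (4,4) g=1 f=5, (5,6) g=4 f=5]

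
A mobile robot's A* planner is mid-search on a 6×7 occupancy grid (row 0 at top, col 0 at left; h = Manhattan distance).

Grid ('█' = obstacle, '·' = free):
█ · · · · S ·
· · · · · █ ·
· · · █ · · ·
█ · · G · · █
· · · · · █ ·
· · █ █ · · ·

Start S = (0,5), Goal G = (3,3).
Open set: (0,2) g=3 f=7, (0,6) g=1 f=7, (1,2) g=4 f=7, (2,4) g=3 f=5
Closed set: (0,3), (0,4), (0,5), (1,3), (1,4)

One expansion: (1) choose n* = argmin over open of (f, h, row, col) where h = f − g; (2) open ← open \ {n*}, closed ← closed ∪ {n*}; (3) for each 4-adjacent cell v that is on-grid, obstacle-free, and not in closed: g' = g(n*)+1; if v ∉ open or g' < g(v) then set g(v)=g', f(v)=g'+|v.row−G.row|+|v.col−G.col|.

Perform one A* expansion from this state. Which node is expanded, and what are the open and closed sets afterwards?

step 1: expand (2,4) (f=5, h=2) → closed; open now [(0,2) g=3 f=7, (0,6) g=1 f=7, (1,2) g=4 f=7, (2,5) g=4 f=7, (3,4) g=4 f=5]

expanded=(2,4); open=[(0,2) g=3 f=7, (0,6) g=1 f=7, (1,2) g=4 f=7, (2,5) g=4 f=7, (3,4) g=4 f=5]; closed=[(0,3), (0,4), (0,5), (1,3), (1,4), (2,4)]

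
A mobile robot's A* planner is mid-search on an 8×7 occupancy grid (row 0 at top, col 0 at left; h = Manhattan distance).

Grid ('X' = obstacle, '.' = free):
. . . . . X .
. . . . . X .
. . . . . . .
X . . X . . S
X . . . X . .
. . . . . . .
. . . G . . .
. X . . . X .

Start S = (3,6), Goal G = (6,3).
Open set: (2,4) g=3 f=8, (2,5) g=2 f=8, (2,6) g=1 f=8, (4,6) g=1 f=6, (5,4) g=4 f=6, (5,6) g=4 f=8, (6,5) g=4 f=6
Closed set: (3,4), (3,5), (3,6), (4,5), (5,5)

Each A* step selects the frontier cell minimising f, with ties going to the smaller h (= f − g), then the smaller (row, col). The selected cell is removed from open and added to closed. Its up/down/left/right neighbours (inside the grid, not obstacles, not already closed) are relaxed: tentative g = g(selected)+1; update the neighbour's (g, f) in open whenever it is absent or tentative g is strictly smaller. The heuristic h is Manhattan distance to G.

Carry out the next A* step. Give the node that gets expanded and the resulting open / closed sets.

expanded=(5,4); open=[(2,4) g=3 f=8, (2,5) g=2 f=8, (2,6) g=1 f=8, (4,6) g=1 f=6, (5,3) g=5 f=6, (5,6) g=4 f=8, (6,4) g=5 f=6, (6,5) g=4 f=6]; closed=[(3,4), (3,5), (3,6), (4,5), (5,4), (5,5)]

step 1: expand (5,4) (f=6, h=2) → closed; open now [(2,4) g=3 f=8, (2,5) g=2 f=8, (2,6) g=1 f=8, (4,6) g=1 f=6, (5,3) g=5 f=6, (5,6) g=4 f=8, (6,4) g=5 f=6, (6,5) g=4 f=6]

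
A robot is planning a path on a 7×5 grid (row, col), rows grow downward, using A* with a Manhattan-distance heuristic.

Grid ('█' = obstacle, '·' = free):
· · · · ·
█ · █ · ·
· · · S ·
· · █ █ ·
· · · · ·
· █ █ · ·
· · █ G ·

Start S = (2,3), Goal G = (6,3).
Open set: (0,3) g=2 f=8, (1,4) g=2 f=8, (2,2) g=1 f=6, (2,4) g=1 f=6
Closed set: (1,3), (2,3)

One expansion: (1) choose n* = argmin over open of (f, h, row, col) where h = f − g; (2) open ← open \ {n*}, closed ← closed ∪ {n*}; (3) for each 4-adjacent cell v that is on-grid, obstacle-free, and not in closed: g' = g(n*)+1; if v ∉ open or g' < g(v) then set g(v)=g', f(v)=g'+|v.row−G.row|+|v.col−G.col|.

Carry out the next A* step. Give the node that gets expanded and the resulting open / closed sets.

step 1: expand (2,2) (f=6, h=5) → closed; open now [(0,3) g=2 f=8, (1,4) g=2 f=8, (2,1) g=2 f=8, (2,4) g=1 f=6]

expanded=(2,2); open=[(0,3) g=2 f=8, (1,4) g=2 f=8, (2,1) g=2 f=8, (2,4) g=1 f=6]; closed=[(1,3), (2,2), (2,3)]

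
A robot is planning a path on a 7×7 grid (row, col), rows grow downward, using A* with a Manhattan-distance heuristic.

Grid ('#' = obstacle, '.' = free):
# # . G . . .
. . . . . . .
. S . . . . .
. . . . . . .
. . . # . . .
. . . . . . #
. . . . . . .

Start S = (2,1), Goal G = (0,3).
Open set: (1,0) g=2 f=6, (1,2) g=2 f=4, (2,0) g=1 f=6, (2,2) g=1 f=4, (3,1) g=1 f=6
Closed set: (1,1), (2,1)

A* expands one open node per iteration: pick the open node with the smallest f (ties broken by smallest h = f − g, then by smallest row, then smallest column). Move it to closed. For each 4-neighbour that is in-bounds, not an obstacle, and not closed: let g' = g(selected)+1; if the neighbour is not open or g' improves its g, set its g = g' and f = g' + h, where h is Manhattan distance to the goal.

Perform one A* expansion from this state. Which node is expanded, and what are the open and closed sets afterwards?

expanded=(1,2); open=[(0,2) g=3 f=4, (1,0) g=2 f=6, (1,3) g=3 f=4, (2,0) g=1 f=6, (2,2) g=1 f=4, (3,1) g=1 f=6]; closed=[(1,1), (1,2), (2,1)]

step 1: expand (1,2) (f=4, h=2) → closed; open now [(0,2) g=3 f=4, (1,0) g=2 f=6, (1,3) g=3 f=4, (2,0) g=1 f=6, (2,2) g=1 f=4, (3,1) g=1 f=6]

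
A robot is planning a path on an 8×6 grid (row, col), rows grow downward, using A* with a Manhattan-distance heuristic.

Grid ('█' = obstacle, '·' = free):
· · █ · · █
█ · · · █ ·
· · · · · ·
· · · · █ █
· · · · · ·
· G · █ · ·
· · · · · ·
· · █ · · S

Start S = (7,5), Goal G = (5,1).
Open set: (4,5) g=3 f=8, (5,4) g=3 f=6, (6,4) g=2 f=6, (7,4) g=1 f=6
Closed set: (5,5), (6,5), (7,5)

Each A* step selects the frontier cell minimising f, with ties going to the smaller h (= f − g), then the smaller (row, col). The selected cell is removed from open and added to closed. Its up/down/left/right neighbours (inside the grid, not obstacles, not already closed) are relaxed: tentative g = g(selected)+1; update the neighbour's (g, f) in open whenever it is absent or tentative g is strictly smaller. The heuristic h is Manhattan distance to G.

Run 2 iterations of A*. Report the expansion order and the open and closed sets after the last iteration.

order=[(5,4) → (6,4)]; open=[(4,4) g=4 f=8, (4,5) g=3 f=8, (6,3) g=3 f=6, (7,4) g=1 f=6]; closed=[(5,4), (5,5), (6,4), (6,5), (7,5)]

step 1: expand (5,4) (f=6, h=3) → closed; open now [(4,4) g=4 f=8, (4,5) g=3 f=8, (6,4) g=2 f=6, (7,4) g=1 f=6]
step 2: expand (6,4) (f=6, h=4) → closed; open now [(4,4) g=4 f=8, (4,5) g=3 f=8, (6,3) g=3 f=6, (7,4) g=1 f=6]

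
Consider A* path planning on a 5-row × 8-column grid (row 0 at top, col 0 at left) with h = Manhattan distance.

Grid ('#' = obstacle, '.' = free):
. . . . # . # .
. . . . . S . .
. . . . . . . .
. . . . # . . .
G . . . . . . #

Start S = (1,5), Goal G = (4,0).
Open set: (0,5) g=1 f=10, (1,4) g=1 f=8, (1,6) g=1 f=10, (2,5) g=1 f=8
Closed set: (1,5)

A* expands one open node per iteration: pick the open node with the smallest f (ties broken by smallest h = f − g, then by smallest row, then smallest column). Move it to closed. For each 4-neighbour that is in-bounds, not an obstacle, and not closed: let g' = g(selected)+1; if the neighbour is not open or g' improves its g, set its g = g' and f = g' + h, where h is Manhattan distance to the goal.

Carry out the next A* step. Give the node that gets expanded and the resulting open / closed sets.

expanded=(1,4); open=[(0,5) g=1 f=10, (1,3) g=2 f=8, (1,6) g=1 f=10, (2,4) g=2 f=8, (2,5) g=1 f=8]; closed=[(1,4), (1,5)]

step 1: expand (1,4) (f=8, h=7) → closed; open now [(0,5) g=1 f=10, (1,3) g=2 f=8, (1,6) g=1 f=10, (2,4) g=2 f=8, (2,5) g=1 f=8]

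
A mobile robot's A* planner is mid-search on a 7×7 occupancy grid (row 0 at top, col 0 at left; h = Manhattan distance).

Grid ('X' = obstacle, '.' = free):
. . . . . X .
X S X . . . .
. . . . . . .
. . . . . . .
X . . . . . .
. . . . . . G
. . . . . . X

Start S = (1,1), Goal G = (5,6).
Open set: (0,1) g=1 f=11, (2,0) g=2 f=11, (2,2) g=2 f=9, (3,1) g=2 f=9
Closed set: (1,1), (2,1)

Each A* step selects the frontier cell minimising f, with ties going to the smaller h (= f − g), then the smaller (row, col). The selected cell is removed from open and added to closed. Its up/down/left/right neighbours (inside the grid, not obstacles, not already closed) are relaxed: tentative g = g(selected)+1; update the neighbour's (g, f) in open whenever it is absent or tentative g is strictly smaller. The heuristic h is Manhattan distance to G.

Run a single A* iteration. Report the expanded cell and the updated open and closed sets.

step 1: expand (2,2) (f=9, h=7) → closed; open now [(0,1) g=1 f=11, (2,0) g=2 f=11, (2,3) g=3 f=9, (3,1) g=2 f=9, (3,2) g=3 f=9]

expanded=(2,2); open=[(0,1) g=1 f=11, (2,0) g=2 f=11, (2,3) g=3 f=9, (3,1) g=2 f=9, (3,2) g=3 f=9]; closed=[(1,1), (2,1), (2,2)]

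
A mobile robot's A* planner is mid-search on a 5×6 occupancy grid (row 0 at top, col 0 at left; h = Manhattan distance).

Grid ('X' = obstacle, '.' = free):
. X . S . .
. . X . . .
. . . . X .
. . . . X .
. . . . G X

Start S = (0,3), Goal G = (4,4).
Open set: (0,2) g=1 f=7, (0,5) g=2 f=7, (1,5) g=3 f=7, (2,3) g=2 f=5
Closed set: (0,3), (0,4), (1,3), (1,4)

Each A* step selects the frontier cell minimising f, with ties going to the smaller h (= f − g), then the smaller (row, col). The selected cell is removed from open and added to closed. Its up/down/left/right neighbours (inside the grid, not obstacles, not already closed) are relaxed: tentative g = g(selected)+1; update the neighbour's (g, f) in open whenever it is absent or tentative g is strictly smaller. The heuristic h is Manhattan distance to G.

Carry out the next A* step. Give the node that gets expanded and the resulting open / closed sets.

expanded=(2,3); open=[(0,2) g=1 f=7, (0,5) g=2 f=7, (1,5) g=3 f=7, (2,2) g=3 f=7, (3,3) g=3 f=5]; closed=[(0,3), (0,4), (1,3), (1,4), (2,3)]

step 1: expand (2,3) (f=5, h=3) → closed; open now [(0,2) g=1 f=7, (0,5) g=2 f=7, (1,5) g=3 f=7, (2,2) g=3 f=7, (3,3) g=3 f=5]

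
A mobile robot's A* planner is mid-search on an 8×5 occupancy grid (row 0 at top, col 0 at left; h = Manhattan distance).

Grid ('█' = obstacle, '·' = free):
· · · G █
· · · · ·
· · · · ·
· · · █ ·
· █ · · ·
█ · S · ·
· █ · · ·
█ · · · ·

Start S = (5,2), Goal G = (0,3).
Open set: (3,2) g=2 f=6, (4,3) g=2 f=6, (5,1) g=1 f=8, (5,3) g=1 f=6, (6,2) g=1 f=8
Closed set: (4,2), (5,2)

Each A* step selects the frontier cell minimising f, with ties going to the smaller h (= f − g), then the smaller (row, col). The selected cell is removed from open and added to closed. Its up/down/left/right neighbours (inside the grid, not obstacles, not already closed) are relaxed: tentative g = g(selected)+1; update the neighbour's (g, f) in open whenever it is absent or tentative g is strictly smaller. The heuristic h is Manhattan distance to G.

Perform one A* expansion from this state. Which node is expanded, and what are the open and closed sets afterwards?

step 1: expand (3,2) (f=6, h=4) → closed; open now [(2,2) g=3 f=6, (3,1) g=3 f=8, (4,3) g=2 f=6, (5,1) g=1 f=8, (5,3) g=1 f=6, (6,2) g=1 f=8]

expanded=(3,2); open=[(2,2) g=3 f=6, (3,1) g=3 f=8, (4,3) g=2 f=6, (5,1) g=1 f=8, (5,3) g=1 f=6, (6,2) g=1 f=8]; closed=[(3,2), (4,2), (5,2)]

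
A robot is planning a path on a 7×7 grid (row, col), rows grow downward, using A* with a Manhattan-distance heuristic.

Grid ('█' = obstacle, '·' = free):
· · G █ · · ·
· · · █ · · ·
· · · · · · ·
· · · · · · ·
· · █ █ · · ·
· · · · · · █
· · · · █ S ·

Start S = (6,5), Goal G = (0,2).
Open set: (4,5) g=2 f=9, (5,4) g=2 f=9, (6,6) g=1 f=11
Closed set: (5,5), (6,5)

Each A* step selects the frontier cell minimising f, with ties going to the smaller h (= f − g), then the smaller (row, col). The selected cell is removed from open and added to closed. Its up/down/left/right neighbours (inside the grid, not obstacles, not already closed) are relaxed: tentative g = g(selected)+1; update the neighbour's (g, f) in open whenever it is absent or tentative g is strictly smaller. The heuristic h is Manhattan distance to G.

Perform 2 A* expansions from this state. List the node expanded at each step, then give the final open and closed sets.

step 1: expand (4,5) (f=9, h=7) → closed; open now [(3,5) g=3 f=9, (4,4) g=3 f=9, (4,6) g=3 f=11, (5,4) g=2 f=9, (6,6) g=1 f=11]
step 2: expand (3,5) (f=9, h=6) → closed; open now [(2,5) g=4 f=9, (3,4) g=4 f=9, (3,6) g=4 f=11, (4,4) g=3 f=9, (4,6) g=3 f=11, (5,4) g=2 f=9, (6,6) g=1 f=11]

order=[(4,5) → (3,5)]; open=[(2,5) g=4 f=9, (3,4) g=4 f=9, (3,6) g=4 f=11, (4,4) g=3 f=9, (4,6) g=3 f=11, (5,4) g=2 f=9, (6,6) g=1 f=11]; closed=[(3,5), (4,5), (5,5), (6,5)]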